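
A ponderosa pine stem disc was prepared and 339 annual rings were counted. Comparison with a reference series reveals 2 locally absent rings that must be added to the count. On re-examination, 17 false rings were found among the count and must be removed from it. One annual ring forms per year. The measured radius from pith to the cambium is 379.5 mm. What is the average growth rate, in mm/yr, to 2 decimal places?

After corrections the count is 339 − 17 + 2 = 324 annual rings.
Extension rate ≈ 379.5 / 324 = 1.17 mm/yr.

1.17 mm/yr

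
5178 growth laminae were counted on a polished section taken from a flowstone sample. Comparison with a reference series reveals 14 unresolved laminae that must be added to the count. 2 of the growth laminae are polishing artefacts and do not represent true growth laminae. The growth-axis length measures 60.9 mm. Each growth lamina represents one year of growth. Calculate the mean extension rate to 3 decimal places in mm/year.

0.012 mm/year

Adjusted count: 5178 − 2 + 14 = 5190 growth laminae.
Mean rate = 60.9 mm / 5190 years ≈ 0.012 mm/year.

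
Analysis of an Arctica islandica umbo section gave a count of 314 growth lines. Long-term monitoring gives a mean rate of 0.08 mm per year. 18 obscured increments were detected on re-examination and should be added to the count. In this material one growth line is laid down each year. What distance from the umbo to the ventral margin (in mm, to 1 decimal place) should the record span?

True growth line count = 314 + 18 = 332.
Predicted length = 0.08 mm/year × 332 years = 26.6 mm.

26.6 mm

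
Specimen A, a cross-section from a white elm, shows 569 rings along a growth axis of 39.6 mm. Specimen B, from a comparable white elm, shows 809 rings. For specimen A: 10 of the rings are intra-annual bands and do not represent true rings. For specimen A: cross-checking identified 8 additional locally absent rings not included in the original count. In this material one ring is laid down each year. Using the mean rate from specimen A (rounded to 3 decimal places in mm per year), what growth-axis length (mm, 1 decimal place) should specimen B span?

Specimen A: after corrections the count is 569 − 10 + 8 = 567 rings.
A: Mean rate = 39.6 mm / 567 years ≈ 0.070 mm/yr.
B's length ≈ 0.070 × 809 = 56.6 mm.

56.6 mm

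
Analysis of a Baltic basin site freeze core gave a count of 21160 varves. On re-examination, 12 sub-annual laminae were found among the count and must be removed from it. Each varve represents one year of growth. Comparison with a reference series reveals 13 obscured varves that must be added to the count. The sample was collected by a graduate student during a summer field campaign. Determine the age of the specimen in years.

True varve count = 21160 − 12 + 13 = 21161.
With a one-to-one varve periodicity this is 21161 years.

21161 years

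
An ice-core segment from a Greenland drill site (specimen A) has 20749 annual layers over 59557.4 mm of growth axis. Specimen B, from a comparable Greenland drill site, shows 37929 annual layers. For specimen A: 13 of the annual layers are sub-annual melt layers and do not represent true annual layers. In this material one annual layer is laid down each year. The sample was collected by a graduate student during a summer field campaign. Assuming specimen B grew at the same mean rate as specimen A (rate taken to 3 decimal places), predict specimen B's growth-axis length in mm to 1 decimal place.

108932.1 mm

Specimen A: after corrections the count is 20749 − 13 = 20736 annual layers.
A: 59557.4 mm over 20736 years gives 59557.4 / 20736 ≈ 2.872 mm/yr.
Length of B = 2.872 × 37929 = 108932.1 mm.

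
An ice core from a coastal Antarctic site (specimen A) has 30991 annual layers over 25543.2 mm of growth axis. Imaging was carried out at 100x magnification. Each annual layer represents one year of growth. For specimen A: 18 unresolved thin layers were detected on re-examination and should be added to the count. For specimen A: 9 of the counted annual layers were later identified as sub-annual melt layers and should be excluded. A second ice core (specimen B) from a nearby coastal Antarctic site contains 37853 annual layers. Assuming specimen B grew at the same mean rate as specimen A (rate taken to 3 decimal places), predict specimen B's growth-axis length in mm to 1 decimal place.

31190.9 mm

Specimen A: after corrections the count is 30991 − 9 + 18 = 31000 annual layers.
A: Extension rate ≈ 25543.2 / 31000 = 0.824 mm per year.
B's length ≈ 0.824 × 37853 = 31190.9 mm.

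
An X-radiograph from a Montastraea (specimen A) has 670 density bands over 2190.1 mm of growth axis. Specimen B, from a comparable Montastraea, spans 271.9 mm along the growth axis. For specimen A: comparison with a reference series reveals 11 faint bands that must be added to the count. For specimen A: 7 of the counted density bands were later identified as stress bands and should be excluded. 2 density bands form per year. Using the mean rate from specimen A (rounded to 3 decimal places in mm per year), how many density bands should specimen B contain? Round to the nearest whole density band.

84 density bands

Specimen A: correcting the raw count gives 670 − 7 + 11 = 674 true density bands.
Specimen A: 674 density bands at 2 per year is 674 / 2 = 337 years.
A: Mean rate = 2190.1 mm / 337 years ≈ 6.499 mm/yr.
Specimen B: 271.9 mm / 6.499 mm per year = 41.84 years; at 2 density bands per year that is 41.84 × 2 ≈ 84 density bands.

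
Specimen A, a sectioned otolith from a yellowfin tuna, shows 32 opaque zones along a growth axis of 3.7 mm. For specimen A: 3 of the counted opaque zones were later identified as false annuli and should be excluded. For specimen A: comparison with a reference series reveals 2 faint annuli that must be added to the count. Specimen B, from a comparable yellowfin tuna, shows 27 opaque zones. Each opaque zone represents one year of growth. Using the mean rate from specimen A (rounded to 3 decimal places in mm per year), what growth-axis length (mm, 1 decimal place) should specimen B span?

3.2 mm

Specimen A: true opaque zone count = 32 − 3 + 2 = 31.
A: 3.7 mm over 31 years gives 3.7 / 31 ≈ 0.119 mm/year.
Length of B = 0.119 × 27 = 3.2 mm.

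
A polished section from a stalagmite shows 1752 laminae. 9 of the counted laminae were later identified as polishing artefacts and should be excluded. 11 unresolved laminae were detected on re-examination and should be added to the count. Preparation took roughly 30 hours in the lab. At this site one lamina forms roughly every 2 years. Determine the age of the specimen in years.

Correcting the raw count gives 1752 − 9 + 11 = 1754 true laminae.
Multiplying by 2 years per lamina: 1754 × 2 = 3508 years.

3508 years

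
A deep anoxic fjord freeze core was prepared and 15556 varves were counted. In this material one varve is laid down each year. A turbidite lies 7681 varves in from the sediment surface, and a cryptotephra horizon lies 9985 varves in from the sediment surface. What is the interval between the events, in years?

2304 years

9985 − 7681 = 2304 varves lie between the two events.
At one varve per year, 2304 years elapsed between them.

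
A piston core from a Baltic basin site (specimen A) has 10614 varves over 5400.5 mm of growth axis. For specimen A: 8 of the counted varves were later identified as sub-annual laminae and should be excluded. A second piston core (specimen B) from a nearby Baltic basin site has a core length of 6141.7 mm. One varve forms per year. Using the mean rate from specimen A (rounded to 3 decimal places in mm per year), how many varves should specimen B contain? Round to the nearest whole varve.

Specimen A: correcting the raw count gives 10614 − 8 = 10606 true varves.
A: Extension rate ≈ 5400.5 / 10606 = 0.509 mm/yr.
Specimen B: 6141.7 mm / 0.509 mm per year = 12066.21 years ≈ 12066 varves.

12066 varves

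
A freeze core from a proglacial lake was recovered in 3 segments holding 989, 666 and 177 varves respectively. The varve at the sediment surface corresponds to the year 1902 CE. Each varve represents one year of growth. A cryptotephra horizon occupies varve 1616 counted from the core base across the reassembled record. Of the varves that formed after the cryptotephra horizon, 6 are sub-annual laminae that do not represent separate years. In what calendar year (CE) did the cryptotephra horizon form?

Total varves = 989 + 666 + 177 = 1832.
The cryptotephra horizon sits at varve 1616 from the core base, so 1832 − 1616 = 216 varves formed after it.
Excluding 6 false varves: 216 − 6 = 210.
The varve at the sediment surface is 1902 CE, so the cryptotephra horizon dates to 1902 − 210 = 1692 CE.

1692 CE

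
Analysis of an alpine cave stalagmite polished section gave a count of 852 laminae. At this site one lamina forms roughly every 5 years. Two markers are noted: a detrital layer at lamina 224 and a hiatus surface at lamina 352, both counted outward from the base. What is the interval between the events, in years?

352 − 224 = 128 laminae lie between the two events.
Multiplying by 5 years per lamina: 128 × 5 = 640 years.

640 years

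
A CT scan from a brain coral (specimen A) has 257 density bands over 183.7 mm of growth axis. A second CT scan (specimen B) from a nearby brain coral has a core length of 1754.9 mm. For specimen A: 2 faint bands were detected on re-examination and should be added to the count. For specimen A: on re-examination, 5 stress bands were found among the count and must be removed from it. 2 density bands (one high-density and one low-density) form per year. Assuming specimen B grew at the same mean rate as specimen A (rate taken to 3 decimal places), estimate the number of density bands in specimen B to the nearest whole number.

Specimen A: correcting the raw count gives 257 − 5 + 2 = 254 true density bands.
Specimen A: with 2 density bands per year, 254 / 2 = 127 years.
A: Extension rate ≈ 183.7 / 127 = 1.446 mm per year.
For B, 1754.9 / 1.446 = 1213.62 years; at 2 density bands per year that is 1213.62 × 2 ≈ 2427 density bands.

2427 density bands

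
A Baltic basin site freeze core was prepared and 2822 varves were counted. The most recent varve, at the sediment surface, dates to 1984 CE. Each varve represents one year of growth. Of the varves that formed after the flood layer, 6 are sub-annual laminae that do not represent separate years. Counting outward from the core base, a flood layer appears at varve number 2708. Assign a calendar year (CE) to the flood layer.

Between varve 2708 and the sediment surface there are 2822 − 2708 = 114 varves.
114 − 6 false = 108 true varves after the flood layer.
1984 − 108 = 1876 CE.

1876 CE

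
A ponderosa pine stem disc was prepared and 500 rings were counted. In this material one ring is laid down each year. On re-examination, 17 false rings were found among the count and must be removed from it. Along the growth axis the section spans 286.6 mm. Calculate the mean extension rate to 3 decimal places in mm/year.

After corrections the count is 500 − 17 = 483 rings.
Extension rate ≈ 286.6 / 483 = 0.593 mm/year.

0.593 mm/year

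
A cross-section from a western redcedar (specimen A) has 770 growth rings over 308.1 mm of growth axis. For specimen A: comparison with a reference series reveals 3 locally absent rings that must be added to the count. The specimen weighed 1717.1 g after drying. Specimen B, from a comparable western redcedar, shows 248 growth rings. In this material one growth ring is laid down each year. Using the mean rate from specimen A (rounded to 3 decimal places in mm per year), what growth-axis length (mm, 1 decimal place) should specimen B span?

Specimen A: correcting the raw count gives 770 + 3 = 773 true growth rings.
A: Extension rate ≈ 308.1 / 773 = 0.399 mm/yr.
B's length ≈ 0.399 × 248 = 99.0 mm.

99.0 mm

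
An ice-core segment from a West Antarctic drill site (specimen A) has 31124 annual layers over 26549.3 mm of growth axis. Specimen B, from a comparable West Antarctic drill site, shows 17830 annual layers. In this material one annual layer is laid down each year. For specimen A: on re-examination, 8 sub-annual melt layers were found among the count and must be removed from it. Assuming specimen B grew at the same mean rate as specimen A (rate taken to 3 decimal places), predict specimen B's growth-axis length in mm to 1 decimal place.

Specimen A: adjusted count: 31124 − 8 = 31116 annual layers.
A: Extension rate ≈ 26549.3 / 31116 = 0.853 mm/year.
B's length ≈ 0.853 × 17830 = 15209.0 mm.

15209.0 mm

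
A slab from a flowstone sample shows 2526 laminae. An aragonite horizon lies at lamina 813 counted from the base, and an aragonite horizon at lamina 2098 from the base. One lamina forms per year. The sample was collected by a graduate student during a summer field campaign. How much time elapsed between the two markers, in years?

The two markers are separated by 2098 − 813 = 1285 laminae.
That is 1285 years at one lamina per year.

1285 years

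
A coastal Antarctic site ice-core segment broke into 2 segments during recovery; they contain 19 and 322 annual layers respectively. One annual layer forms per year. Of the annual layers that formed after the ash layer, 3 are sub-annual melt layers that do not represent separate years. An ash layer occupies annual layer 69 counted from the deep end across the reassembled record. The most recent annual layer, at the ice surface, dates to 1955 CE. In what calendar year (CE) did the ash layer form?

Total annual layers = 19 + 322 = 341.
341 − 69 = 272 annual layers lie beyond the ash layer toward the ice surface.
Removing the 3 false annual layers leaves 272 − 3 = 269 true annual layers beyond the ash layer.
Counting back 269 years from 1955 CE places the ash layer in 1955 − 269 = 1686 CE.

1686 CE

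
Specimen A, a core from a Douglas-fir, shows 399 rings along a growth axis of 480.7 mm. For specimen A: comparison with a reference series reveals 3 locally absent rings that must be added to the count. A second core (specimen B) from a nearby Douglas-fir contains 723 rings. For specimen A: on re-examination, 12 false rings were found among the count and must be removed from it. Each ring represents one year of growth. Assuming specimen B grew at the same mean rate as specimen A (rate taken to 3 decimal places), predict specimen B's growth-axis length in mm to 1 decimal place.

891.5 mm

Specimen A: adjusted count: 399 − 12 + 3 = 390 rings.
A: 480.7 mm over 390 years gives 480.7 / 390 ≈ 1.233 mm per year.
Length of B = 1.233 × 723 = 891.5 mm.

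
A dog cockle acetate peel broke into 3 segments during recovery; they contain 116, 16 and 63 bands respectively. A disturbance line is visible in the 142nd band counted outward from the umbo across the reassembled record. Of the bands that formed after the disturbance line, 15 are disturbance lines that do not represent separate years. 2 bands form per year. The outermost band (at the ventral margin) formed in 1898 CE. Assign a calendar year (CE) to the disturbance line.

Total bands = 116 + 16 + 63 = 195.
The disturbance line sits at band 142 from the umbo, so 195 − 142 = 53 bands formed after it.
Removing the 15 false bands leaves 53 − 15 = 38 true bands beyond the disturbance line.
Dividing by 2 bands per year: 38 / 2 = 19 years.
1898 − 19 = 1879 CE.

1879 CE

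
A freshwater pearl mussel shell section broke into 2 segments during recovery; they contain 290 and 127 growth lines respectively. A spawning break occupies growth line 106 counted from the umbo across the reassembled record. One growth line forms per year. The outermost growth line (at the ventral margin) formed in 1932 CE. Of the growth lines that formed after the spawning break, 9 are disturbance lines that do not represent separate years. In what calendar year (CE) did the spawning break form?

Total growth lines = 290 + 127 = 417.
Between growth line 106 and the ventral margin there are 417 − 106 = 311 growth lines.
Removing the 9 false growth lines leaves 311 − 9 = 302 true growth lines beyond the spawning break.
Counting back 302 years from 1932 CE places the spawning break in 1932 − 302 = 1630 CE.

1630 CE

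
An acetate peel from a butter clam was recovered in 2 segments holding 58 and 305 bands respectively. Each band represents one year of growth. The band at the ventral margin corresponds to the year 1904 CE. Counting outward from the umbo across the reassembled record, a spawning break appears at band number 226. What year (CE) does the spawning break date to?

1767 CE

Total bands = 58 + 305 = 363.
363 − 226 = 137 bands lie beyond the spawning break toward the ventral margin.
The band at the ventral margin is 1904 CE, so the spawning break dates to 1904 − 137 = 1767 CE.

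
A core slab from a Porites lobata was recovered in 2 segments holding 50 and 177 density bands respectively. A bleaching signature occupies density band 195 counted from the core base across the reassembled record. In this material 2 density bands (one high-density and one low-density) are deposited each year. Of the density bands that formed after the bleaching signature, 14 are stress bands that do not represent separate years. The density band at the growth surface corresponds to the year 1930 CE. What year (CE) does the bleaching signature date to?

Total density bands = 50 + 177 = 227.
227 − 195 = 32 density bands lie beyond the bleaching signature toward the growth surface.
Excluding 14 false density bands: 32 − 14 = 18.
Dividing by 2 density bands per year: 18 / 2 = 9 years.
Counting back 9 years from 1930 CE places the bleaching signature in 1930 − 9 = 1921 CE.

1921 CE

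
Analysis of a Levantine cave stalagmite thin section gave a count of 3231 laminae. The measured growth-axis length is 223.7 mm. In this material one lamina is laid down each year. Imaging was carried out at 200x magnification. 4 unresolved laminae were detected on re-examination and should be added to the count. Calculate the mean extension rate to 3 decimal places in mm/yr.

0.069 mm/yr

True lamina count = 3231 + 4 = 3235.
223.7 mm over 3235 years gives 223.7 / 3235 ≈ 0.069 mm/yr.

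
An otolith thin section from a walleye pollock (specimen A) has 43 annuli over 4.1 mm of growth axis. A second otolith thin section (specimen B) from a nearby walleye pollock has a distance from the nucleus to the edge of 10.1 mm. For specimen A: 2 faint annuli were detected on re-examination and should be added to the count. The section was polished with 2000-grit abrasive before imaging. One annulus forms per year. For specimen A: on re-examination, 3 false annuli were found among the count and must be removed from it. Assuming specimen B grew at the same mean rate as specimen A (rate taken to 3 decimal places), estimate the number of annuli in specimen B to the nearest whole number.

103 annuli

Specimen A: correcting the raw count gives 43 − 3 + 2 = 42 true annuli.
A: Extension rate ≈ 4.1 / 42 = 0.098 mm per year.
Specimen B: 10.1 mm / 0.098 mm per year = 103.06 years ≈ 103 annuli.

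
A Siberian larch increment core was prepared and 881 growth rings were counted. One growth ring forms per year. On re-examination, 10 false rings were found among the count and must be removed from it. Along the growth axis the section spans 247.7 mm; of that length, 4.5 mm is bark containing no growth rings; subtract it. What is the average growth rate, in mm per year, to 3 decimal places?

0.279 mm per year

True growth ring count = 881 − 10 = 871.
Removing the 4.5 mm offcut leaves 247.7 − 4.5 = 243.2 mm.
Extension rate ≈ 243.2 / 871 = 0.279 mm per year.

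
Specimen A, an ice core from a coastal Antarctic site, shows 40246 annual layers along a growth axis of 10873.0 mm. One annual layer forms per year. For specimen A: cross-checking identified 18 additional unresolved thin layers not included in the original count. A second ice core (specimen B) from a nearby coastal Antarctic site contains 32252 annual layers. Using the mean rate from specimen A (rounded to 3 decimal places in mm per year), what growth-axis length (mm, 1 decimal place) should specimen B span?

Specimen A: after corrections the count is 40246 + 18 = 40264 annual layers.
A: 10873.0 mm over 40264 years gives 10873.0 / 40264 ≈ 0.270 mm per year.
Length of B = 0.270 × 32252 = 8708.0 mm.

8708.0 mm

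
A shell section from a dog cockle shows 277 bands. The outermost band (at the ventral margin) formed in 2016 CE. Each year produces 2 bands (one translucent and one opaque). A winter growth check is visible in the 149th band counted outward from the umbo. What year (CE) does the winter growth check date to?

The winter growth check sits at band 149 from the umbo, so 277 − 149 = 128 bands formed after it.
With 2 bands per year, 128 / 2 = 64 years.
The band at the ventral margin is 2016 CE, so the winter growth check dates to 2016 − 64 = 1952 CE.

1952 CE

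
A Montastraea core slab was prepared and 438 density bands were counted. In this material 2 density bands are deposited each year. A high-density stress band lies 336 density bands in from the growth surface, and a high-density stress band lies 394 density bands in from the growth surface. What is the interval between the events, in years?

29 years

The two markers are separated by 394 − 336 = 58 density bands.
Dividing by 2 density bands per year: 58 / 2 = 29 years.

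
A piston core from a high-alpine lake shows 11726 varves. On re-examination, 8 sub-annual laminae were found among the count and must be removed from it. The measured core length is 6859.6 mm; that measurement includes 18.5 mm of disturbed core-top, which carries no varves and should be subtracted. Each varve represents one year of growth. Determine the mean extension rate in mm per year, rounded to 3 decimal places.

0.584 mm per year

Correcting the raw count gives 11726 − 8 = 11718 true varves.
The growth record spans 6859.6 − 18.5 = 6841.1 mm.
Extension rate ≈ 6841.1 / 11718 = 0.584 mm per year.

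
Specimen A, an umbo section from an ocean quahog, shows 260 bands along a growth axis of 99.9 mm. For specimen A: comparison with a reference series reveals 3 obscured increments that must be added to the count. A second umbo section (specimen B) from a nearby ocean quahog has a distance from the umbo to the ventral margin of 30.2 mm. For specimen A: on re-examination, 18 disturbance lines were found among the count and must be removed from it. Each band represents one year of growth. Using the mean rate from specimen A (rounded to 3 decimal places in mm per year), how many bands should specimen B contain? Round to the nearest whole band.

74 bands

Specimen A: correcting the raw count gives 260 − 18 + 3 = 245 true bands.
A: Extension rate ≈ 99.9 / 245 = 0.408 mm/year.
B spans 30.2 / 0.408 = 74.02 years ≈ 74 bands.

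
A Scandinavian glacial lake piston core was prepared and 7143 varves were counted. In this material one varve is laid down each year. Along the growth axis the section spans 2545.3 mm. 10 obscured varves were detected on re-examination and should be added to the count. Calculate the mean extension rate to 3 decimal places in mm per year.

After corrections the count is 7143 + 10 = 7153 varves.
Mean rate = 2545.3 mm / 7153 years ≈ 0.356 mm per year.

0.356 mm per year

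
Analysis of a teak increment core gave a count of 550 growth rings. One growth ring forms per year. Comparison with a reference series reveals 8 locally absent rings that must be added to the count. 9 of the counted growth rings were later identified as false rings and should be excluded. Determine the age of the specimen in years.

After corrections the count is 550 − 9 + 8 = 549 growth rings.
At one growth ring per year, that is 549 years.

549 yr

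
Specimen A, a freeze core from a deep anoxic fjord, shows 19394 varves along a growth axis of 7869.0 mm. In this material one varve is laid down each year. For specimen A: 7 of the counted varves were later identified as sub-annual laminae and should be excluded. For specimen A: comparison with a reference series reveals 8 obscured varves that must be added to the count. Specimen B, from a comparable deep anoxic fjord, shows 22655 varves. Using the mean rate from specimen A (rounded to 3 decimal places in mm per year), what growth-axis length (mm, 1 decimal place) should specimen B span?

9197.9 mm

Specimen A: true varve count = 19394 − 7 + 8 = 19395.
A: Mean rate = 7869.0 mm / 19395 years ≈ 0.406 mm/year.
For B, 0.406 mm/year × 22655 years = 9197.9 mm.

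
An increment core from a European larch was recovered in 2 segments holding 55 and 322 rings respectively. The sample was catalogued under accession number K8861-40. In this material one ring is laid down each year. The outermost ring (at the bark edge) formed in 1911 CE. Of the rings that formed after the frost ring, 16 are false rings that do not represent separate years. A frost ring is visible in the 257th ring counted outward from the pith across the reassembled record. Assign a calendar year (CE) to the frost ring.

1807 CE

Total rings = 55 + 322 = 377.
Between ring 257 and the bark edge there are 377 − 257 = 120 rings.
120 − 16 false = 104 true rings after the frost ring.
The ring at the bark edge is 1911 CE, so the frost ring dates to 1911 − 104 = 1807 CE.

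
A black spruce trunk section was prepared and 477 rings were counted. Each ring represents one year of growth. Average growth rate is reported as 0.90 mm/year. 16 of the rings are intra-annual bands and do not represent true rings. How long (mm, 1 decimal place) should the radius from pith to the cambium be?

Correcting the raw count gives 477 − 16 = 461 true rings.
461 years at 0.90 mm/year gives 0.90 × 461 = 414.9 mm.

414.9 mm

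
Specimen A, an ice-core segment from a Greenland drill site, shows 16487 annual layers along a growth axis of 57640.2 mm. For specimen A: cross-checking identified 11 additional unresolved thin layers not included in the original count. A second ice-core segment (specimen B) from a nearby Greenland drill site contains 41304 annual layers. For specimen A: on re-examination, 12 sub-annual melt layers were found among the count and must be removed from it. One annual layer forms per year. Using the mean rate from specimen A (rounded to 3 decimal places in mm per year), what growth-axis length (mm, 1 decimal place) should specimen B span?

144398.8 mm

Specimen A: true annual layer count = 16487 − 12 + 11 = 16486.
A: 57640.2 mm over 16486 years gives 57640.2 / 16486 ≈ 3.496 mm/year.
For B, 3.496 mm/year × 41304 years = 144398.8 mm.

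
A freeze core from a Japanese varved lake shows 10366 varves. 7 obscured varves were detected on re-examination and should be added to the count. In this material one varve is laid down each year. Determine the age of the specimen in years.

True varve count = 10366 + 7 = 10373.
At one varve per year, that is 10373 years.

10373 yr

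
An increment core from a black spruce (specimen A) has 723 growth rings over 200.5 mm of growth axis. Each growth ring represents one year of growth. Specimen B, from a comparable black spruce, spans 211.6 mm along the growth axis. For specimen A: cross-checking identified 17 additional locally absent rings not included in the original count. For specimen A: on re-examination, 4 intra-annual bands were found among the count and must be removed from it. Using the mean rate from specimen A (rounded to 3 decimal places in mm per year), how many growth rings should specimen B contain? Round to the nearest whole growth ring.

778 growth rings

Specimen A: correcting the raw count gives 723 − 4 + 17 = 736 true growth rings.
A: Extension rate ≈ 200.5 / 736 = 0.272 mm/year.
B spans 211.6 / 0.272 = 777.94 years ≈ 778 growth rings.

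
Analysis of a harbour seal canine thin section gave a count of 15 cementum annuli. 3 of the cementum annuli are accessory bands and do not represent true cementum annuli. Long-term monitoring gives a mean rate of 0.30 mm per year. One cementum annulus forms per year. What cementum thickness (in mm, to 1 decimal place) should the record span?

After corrections the count is 15 − 3 = 12 cementum annuli.
12 years at 0.30 mm/year gives 0.30 × 12 = 3.6 mm.

3.6 mm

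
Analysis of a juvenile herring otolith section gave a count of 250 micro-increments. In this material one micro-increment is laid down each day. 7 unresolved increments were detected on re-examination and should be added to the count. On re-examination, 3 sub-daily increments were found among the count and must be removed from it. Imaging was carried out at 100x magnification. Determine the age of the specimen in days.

254 d

Correcting the raw count gives 250 − 3 + 7 = 254 true micro-increments.
At one micro-increment per day, that is 254 days.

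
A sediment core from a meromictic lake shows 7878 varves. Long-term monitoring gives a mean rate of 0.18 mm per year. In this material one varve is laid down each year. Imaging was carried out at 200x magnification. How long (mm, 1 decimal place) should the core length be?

7878 years of growth are recorded.
Length ≈ 0.18 × 7878 = 1418.0 mm.

1418.0 mm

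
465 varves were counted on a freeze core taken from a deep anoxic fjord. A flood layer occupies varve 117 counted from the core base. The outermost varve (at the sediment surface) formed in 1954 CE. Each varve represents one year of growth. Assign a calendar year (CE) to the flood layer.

1606 CE

Between varve 117 and the sediment surface there are 465 − 117 = 348 varves.
The varve at the sediment surface is 1954 CE, so the flood layer dates to 1954 − 348 = 1606 CE.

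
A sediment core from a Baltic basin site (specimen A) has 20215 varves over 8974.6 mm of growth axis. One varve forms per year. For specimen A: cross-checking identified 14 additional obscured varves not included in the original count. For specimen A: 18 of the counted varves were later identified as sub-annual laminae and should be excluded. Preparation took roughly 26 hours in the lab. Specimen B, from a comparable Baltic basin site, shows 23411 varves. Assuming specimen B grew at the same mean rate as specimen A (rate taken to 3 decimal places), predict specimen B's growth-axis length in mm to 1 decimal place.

10394.5 mm

Specimen A: correcting the raw count gives 20215 − 18 + 14 = 20211 true varves.
A: 8974.6 mm over 20211 years gives 8974.6 / 20211 ≈ 0.444 mm per year.
Length of B = 0.444 × 23411 = 10394.5 mm.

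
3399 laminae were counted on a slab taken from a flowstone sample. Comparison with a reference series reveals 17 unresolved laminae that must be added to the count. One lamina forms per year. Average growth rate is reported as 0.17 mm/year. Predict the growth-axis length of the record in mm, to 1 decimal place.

True lamina count = 3399 + 17 = 3416.
Length ≈ 0.17 × 3416 = 580.7 mm.

580.7 mm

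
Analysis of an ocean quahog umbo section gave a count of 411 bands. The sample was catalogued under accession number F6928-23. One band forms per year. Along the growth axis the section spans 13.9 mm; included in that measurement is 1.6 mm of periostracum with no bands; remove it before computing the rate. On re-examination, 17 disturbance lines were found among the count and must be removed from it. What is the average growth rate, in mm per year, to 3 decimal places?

True band count = 411 − 17 = 394.
Removing the 1.6 mm offcut leaves 13.9 − 1.6 = 12.3 mm.
12.3 mm over 394 years gives 12.3 / 394 ≈ 0.031 mm per year.

0.031 mm per year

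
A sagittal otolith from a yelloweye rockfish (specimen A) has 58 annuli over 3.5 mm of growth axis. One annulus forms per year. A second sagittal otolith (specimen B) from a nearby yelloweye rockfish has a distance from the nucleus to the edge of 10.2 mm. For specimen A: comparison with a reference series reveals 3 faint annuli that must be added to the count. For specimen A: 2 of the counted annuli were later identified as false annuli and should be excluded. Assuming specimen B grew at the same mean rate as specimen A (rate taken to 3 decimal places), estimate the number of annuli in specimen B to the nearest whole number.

173 annuli

Specimen A: correcting the raw count gives 58 − 2 + 3 = 59 true annuli.
A: 3.5 mm over 59 years gives 3.5 / 59 ≈ 0.059 mm/year.
B spans 10.2 / 0.059 = 172.88 years ≈ 173 annuli.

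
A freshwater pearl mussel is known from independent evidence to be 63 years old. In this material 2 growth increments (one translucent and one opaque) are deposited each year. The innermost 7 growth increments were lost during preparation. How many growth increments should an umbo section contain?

63 years at 2 growth increments per year gives 63 × 2 = 126 growth increments.
126 − 7 missed = 119 growth increments expected in the prepared section.

119 growth increments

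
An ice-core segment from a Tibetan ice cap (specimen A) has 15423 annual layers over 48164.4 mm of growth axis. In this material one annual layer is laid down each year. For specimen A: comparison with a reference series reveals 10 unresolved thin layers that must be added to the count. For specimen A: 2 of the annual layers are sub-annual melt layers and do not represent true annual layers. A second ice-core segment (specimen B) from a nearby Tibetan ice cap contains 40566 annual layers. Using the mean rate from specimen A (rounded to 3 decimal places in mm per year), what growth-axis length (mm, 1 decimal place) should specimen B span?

Specimen A: after corrections the count is 15423 − 2 + 10 = 15431 annual layers.
A: 48164.4 mm over 15431 years gives 48164.4 / 15431 ≈ 3.121 mm/yr.
B's length ≈ 3.121 × 40566 = 126606.5 mm.

126606.5 mm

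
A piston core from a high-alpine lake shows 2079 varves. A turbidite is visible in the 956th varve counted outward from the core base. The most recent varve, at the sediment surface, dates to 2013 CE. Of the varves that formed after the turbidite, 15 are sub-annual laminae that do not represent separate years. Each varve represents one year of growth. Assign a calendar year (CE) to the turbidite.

905 CE

Between varve 956 and the sediment surface there are 2079 − 956 = 1123 varves.
Excluding 15 false varves: 1123 − 15 = 1108.
Counting back 1108 years from 2013 CE places the turbidite in 2013 − 1108 = 905 CE.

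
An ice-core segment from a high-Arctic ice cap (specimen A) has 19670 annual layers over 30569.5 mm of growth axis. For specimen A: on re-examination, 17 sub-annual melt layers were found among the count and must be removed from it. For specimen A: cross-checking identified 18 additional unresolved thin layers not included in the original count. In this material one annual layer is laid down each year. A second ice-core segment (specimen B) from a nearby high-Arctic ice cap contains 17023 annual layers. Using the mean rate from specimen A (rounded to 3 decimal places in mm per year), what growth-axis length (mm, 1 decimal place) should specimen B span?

Specimen A: after corrections the count is 19670 − 17 + 18 = 19671 annual layers.
A: Extension rate ≈ 30569.5 / 19671 = 1.554 mm per year.
For B, 1.554 mm/year × 17023 years = 26453.7 mm.

26453.7 mm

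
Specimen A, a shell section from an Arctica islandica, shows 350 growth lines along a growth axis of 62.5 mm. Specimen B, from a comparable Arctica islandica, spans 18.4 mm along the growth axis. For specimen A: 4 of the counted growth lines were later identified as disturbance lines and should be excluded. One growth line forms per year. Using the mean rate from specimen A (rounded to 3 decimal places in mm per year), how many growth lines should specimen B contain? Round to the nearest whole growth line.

102 growth lines

Specimen A: true growth line count = 350 − 4 = 346.
A: 62.5 mm over 346 years gives 62.5 / 346 ≈ 0.181 mm/year.
B spans 18.4 / 0.181 = 101.66 years ≈ 102 growth lines.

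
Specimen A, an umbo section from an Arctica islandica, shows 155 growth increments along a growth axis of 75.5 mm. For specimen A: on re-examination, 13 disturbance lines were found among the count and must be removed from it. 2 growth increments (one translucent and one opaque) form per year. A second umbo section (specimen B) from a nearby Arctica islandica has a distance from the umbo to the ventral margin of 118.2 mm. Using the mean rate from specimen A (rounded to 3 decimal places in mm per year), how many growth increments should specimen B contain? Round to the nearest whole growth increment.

222 growth increments

Specimen A: adjusted count: 155 − 13 = 142 growth increments.
Specimen A: dividing by 2 growth increments per year: 142 / 2 = 71 years.
A: 75.5 mm over 71 years gives 75.5 / 71 ≈ 1.063 mm per year.
For B, 118.2 / 1.063 = 111.19 years; at 2 growth increments per year that is 111.19 × 2 ≈ 222 growth increments.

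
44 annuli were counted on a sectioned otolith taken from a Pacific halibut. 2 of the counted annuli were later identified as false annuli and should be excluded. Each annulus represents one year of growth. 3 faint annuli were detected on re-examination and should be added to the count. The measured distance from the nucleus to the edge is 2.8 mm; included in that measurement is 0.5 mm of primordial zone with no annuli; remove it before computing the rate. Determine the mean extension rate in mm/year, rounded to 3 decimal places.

After corrections the count is 44 − 2 + 3 = 45 annuli.
Removing the 0.5 mm offcut leaves 2.8 − 0.5 = 2.3 mm.
2.3 mm over 45 years gives 2.3 / 45 ≈ 0.051 mm/year.

0.051 mm/year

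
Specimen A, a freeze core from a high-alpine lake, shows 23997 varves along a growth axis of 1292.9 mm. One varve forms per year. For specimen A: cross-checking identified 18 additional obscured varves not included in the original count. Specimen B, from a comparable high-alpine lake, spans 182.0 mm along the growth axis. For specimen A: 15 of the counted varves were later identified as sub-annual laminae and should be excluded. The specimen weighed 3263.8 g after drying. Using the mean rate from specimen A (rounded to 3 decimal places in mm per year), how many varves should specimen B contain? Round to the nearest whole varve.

Specimen A: correcting the raw count gives 23997 − 15 + 18 = 24000 true varves.
A: 1292.9 mm over 24000 years gives 1292.9 / 24000 ≈ 0.054 mm per year.
Specimen B: 182.0 mm / 0.054 mm per year = 3370.37 years ≈ 3370 varves.

3370 varves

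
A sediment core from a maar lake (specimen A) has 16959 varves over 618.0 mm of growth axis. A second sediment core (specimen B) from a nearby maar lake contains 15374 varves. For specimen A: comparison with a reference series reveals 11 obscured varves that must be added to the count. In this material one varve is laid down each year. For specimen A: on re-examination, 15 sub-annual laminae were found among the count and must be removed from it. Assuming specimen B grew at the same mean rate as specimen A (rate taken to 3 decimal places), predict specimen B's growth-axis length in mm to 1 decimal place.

Specimen A: adjusted count: 16959 − 15 + 11 = 16955 varves.
A: 618.0 mm over 16955 years gives 618.0 / 16955 ≈ 0.036 mm/yr.
For B, 0.036 mm/year × 15374 years = 553.5 mm.

553.5 mm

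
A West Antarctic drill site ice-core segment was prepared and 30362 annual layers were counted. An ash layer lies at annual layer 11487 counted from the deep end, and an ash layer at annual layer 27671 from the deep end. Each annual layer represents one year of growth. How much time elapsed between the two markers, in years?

16184 years

27671 − 11487 = 16184 annual layers lie between the two events.
One annual layer per year makes the interval 16184 years.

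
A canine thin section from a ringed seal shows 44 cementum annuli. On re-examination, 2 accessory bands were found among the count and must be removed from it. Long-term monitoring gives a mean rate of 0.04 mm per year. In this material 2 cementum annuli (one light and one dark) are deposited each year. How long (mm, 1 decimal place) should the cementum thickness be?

After corrections the count is 44 − 2 = 42 cementum annuli.
42 cementum annuli at 2 per year is 42 / 2 = 21 years.
Length ≈ 0.04 × 21 = 0.8 mm.

0.8 mm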